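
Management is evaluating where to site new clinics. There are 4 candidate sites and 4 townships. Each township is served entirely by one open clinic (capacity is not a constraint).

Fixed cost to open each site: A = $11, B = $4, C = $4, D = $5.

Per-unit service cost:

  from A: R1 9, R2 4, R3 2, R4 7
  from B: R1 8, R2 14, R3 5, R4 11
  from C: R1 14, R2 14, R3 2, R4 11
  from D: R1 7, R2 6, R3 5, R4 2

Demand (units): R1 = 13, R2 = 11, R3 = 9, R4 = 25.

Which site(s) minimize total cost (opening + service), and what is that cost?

For any fixed open set, each township goes to its cheapest open site; total = fixed + service.
{A, D}: R1→D 7·13=91, R2→A 4·11=44, R3→A 2·9=18, R4→D 2·25=50. Service 203; fixed 16; total 219.
{A, B, D}: R1→D 7·13=91, R2→A 4·11=44, R3→A 2·9=18, R4→D 2·25=50. Service 203; fixed 20; total 223.
{A, C, D}: R1→D 7·13=91, R2→A 4·11=44, R3→A 2·9=18, R4→D 2·25=50. Service 203; fixed 20; total 223.
{A, B, C, D}: service 203 + fixed 24 = 227
(All 15 nonempty subsets were checked; A and D is lowest.)

Open A and D; minimum total cost 219.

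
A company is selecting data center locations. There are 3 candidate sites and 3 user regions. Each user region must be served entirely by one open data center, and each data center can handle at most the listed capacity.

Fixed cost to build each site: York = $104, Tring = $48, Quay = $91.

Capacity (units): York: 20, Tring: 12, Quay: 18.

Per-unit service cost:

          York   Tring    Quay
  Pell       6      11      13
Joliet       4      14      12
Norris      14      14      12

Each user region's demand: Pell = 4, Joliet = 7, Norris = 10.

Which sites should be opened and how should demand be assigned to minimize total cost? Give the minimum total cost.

Open {York, Tring}: Pell→York 6·4=24, Joliet→York 4·7=28, Norris→Tring 14·10=140.
Loads: York carries 11/20, Tring carries 10/12. Service 192; fixed 152; total 344.
Next best feasible plan costs 364.

Minimum total cost: 344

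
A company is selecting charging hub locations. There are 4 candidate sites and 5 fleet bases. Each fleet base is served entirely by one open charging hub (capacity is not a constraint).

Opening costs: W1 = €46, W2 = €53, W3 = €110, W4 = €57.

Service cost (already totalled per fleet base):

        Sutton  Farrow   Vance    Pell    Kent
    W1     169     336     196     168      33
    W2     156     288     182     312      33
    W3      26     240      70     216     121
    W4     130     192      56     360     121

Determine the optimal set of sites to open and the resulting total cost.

For any fixed open set, each fleet base goes to its cheapest open site; total = fixed + service.
{W1, W4}: Sutton→W4 130, Farrow→W4 192, Vance→W4 56, Pell→W1 168, Kent→W1 33. Service 579; fixed 103; total 682.
{W1, W3, W4}: Sutton→W3 26, Farrow→W4 192, Vance→W4 56, Pell→W1 168, Kent→W1 33. Service 475; fixed 213; total 688.
{W1, W3}: Sutton→W3 26, Farrow→W3 240, Vance→W3 70, Pell→W1 168, Kent→W1 33. Service 537; fixed 156; total 693.
{W1, W2, W3, W4}: Sutton→W3 26, Farrow→W4 192, Vance→W4 56, Pell→W1 168, Kent→W1 33. Service 475; fixed 266; total 741.
No other subset beats 682.

Open W1 and W4; minimum total cost 682.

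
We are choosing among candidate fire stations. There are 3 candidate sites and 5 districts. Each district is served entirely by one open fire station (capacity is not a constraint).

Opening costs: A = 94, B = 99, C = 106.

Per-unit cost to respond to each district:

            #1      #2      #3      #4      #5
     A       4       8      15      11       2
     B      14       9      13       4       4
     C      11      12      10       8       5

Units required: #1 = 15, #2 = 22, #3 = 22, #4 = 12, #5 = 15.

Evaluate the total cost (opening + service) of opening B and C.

Total cost: 896

Each district is assigned to its cheapest site among the open ones.
{B, C}: #1→C 11·15=165, #2→B 9·22=198, #3→C 10·22=220, #4→B 4·12=48, #5→B 4·15=60. Service 691; fixed 205; total 896.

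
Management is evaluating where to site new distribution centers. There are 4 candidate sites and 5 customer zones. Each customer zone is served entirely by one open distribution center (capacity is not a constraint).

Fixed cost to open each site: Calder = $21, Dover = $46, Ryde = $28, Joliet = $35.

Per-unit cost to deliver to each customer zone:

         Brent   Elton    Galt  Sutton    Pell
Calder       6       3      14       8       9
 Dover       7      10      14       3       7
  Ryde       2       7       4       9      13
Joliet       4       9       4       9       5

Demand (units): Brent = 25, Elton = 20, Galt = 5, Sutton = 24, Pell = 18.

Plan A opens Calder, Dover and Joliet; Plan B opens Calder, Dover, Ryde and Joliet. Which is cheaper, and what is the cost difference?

Plan B is cheaper by 22.

Plan A: {Calder, Dover, Joliet}: Brent→Joliet 4·25=100, Elton→Calder 3·20=60, Galt→Joliet 4·5=20, Sutton→Dover 3·24=72, Pell→Joliet 5·18=90. Service 342; fixed 102; total 444.
Plan B: {Calder, Dover, Ryde, Joliet}: Brent→Ryde 2·25=50, Elton→Calder 3·20=60, Galt→Ryde 4·5=20, Sutton→Dover 3·24=72, Pell→Joliet 5·18=90. Service 292; fixed 130; total 422.
Difference: |444 − 422| = 22.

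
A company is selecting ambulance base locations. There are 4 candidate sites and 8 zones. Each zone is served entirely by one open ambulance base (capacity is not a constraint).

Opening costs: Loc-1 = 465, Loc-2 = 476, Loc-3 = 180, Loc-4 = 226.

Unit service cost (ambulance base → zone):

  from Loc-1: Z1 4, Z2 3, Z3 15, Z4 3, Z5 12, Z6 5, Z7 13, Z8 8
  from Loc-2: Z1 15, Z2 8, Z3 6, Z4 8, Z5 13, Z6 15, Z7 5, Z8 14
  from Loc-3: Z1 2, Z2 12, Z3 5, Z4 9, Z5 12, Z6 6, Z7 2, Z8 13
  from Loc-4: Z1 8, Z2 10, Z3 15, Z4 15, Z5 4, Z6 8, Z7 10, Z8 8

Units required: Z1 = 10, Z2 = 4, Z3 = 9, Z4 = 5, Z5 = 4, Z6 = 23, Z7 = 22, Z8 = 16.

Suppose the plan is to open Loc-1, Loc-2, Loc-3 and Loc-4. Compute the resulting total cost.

Each zone is assigned to its cheapest site among the open ones.
{Loc-1, Loc-2, Loc-3, Loc-4}: Z1→Loc-3 2·10=20, Z2→Loc-1 3·4=12, Z3→Loc-3 5·9=45, Z4→Loc-1 3·5=15, Z5→Loc-4 4·4=16, Z6→Loc-1 5·23=115, Z7→Loc-3 2·22=44, Z8→Loc-1 8·16=128. Service 395; fixed 1347; total 1742.

Total cost: 1742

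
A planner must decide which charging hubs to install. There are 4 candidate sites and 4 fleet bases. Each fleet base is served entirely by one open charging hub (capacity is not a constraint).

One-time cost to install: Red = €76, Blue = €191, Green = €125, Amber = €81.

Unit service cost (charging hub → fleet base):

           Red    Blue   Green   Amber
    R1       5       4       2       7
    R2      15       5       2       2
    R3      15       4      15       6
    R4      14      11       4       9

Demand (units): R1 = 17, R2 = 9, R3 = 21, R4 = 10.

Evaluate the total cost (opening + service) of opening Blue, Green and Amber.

Each fleet base is assigned to its cheapest site among the open ones.
{Blue, Green, Amber}: R1→Green 2·17=34, R2→Green 2·9=18, R3→Blue 4·21=84, R4→Green 4·10=40. Service 176; fixed 397; total 573.

Total cost: 573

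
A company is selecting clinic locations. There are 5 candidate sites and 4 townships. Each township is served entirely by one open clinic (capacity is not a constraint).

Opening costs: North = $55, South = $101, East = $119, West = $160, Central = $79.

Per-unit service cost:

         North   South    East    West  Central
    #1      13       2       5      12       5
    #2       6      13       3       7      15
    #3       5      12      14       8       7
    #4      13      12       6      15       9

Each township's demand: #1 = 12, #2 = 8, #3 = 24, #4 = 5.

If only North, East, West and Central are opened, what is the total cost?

Each township is assigned to its cheapest site among the open ones.
{North, East, West, Central}: #1→East 5·12=60, #2→East 3·8=24, #3→North 5·24=120, #4→East 6·5=30. Service 234; fixed 413; total 647.

Total cost: 647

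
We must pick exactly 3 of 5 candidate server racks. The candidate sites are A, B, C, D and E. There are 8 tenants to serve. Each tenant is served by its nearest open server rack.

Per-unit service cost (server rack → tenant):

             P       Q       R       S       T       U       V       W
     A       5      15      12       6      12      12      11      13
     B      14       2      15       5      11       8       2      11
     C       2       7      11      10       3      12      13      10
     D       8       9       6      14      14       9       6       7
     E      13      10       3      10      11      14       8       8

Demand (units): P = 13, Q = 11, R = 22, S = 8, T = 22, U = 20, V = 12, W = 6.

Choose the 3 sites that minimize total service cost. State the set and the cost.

With exactly 3 open, each tenant uses its cheapest among the chosen.
{B, C, E}: P→C 2·13=26, Q→B 2·11=22, R→E 3·22=66, S→B 5·8=40, T→C 3·22=66, U→B 8·20=160, V→B 2·12=24, W→E 8·6=48. Service cost 452.
{B, C, D}: service cost 512
{C, D, E}: service cost 609
Among all 10 size-3 choices, {B, C, E} is lowest.

Choose B, C and E; total service cost 452.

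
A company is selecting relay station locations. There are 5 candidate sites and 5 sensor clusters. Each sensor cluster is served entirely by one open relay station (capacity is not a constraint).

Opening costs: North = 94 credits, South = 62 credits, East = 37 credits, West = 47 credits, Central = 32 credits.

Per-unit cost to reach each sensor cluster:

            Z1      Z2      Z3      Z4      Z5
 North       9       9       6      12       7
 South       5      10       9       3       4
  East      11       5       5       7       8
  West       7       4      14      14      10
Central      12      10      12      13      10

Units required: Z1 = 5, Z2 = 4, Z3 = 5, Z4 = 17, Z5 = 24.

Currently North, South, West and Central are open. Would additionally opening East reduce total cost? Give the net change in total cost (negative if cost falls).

No — net change +32 (cost rises by 32).

Current service cost with {North, South, West, Central}: 218.
Adding East: each sensor cluster re-picks its cheapest; new service cost 213, saving 5.
Extra fixed cost: 37. Net change = 37 − 5 = 32.
(Totals: 453 → 485.)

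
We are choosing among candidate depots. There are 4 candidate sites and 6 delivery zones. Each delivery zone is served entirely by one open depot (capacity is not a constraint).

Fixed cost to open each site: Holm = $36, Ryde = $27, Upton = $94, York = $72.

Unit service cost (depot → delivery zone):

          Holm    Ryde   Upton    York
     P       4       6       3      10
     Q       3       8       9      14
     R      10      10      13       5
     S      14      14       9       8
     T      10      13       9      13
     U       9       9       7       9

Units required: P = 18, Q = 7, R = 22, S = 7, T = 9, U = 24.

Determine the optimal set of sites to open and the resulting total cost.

For any fixed open set, each delivery zone goes to its cheapest open site; total = fixed + service.
{Holm, York}: P→Holm 4·18=72, Q→Holm 3·7=21, R→York 5·22=110, S→York 8·7=56, T→Holm 10·9=90, U→Holm 9·24=216. Service 565; fixed 108; total 673.
{Holm, Upton, York}: P→Upton 3·18=54, Q→Holm 3·7=21, R→York 5·22=110, S→York 8·7=56, T→Upton 9·9=81, U→Upton 7·24=168. Service 490; fixed 202; total 692.
{Upton, York}: service 532 + fixed 166 = 698
{Holm, Ryde, Upton, York}: service 490 + fixed 229 = 719
No other subset beats 673.

Open Holm and York; minimum total cost 673.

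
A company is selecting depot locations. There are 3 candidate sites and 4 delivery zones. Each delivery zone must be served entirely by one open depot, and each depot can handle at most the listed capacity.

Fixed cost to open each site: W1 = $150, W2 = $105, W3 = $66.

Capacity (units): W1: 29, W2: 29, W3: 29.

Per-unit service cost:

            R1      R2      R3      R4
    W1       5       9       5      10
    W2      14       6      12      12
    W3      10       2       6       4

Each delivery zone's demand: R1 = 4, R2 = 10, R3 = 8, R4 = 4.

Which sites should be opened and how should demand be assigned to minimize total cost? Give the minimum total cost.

Open {W3}: R1→W3 10·4=40, R2→W3 2·10=20, R3→W3 6·8=48, R4→W3 4·4=16.
Loads: W3 carries 26/29. Service 124; fixed 66; total 190.
Next best feasible plan costs 295.

Minimum total cost: 190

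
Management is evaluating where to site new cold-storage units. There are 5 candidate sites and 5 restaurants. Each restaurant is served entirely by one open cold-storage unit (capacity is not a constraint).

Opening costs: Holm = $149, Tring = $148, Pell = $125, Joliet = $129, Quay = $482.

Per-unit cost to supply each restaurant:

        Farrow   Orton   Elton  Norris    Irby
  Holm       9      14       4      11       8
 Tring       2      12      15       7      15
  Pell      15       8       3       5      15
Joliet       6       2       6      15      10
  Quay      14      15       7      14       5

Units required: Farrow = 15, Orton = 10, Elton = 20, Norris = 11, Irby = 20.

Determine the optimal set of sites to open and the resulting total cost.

Open Pell and Joliet; minimum total cost 679.

For any fixed open set, each restaurant goes to its cheapest open site; total = fixed + service.
{Pell, Joliet}: Farrow→Joliet 6·15=90, Orton→Joliet 2·10=20, Elton→Pell 3·20=60, Norris→Pell 5·11=55, Irby→Joliet 10·20=200. Service 425; fixed 254; total 679.
{Tring, Joliet}: service 447 + fixed 277 = 724
{Joliet}: service 595 + fixed 129 = 724
{Holm, Tring, Pell, Joliet, Quay}: service 265 + fixed 1033 = 1298
No other subset beats 679.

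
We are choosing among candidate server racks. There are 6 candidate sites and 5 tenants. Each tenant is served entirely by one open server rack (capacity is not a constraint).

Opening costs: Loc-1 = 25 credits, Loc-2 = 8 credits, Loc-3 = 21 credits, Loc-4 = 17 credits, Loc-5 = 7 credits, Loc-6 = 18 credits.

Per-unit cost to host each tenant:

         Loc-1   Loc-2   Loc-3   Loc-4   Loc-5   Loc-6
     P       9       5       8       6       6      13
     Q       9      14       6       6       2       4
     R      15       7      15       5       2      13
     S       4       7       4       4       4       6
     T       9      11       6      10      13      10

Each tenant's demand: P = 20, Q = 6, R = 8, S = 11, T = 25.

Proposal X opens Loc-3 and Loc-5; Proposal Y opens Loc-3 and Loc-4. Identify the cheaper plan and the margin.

Proposal X is cheaper by 58.

Proposal X: {Loc-3, Loc-5}: P→Loc-5 6·20=120, Q→Loc-5 2·6=12, R→Loc-5 2·8=16, S→Loc-3 4·11=44, T→Loc-3 6·25=150. Service 342; fixed 28; total 370.
Proposal Y: {Loc-3, Loc-4}: P→Loc-4 6·20=120, Q→Loc-3 6·6=36, R→Loc-4 5·8=40, S→Loc-3 4·11=44, T→Loc-3 6·25=150. Service 390; fixed 38; total 428.
Difference: |370 − 428| = 58.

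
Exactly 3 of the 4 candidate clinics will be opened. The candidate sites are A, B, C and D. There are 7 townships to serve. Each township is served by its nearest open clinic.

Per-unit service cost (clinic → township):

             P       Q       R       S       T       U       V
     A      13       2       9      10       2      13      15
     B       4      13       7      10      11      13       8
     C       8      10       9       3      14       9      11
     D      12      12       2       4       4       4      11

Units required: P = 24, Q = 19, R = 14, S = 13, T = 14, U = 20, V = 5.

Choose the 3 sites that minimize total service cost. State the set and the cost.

Choose A, B and D; total service cost 362.

With exactly 3 open, each township uses its cheapest among the chosen.
{A, B, D}: P→B 4·24=96, Q→A 2·19=38, R→D 2·14=28, S→D 4·13=52, T→A 2·14=28, U→D 4·20=80, V→B 8·5=40. Service cost 362.
{A, C, D}: service cost 460
{A, B, C}: service cost 519
Among all 4 size-3 choices, {A, B, D} is lowest.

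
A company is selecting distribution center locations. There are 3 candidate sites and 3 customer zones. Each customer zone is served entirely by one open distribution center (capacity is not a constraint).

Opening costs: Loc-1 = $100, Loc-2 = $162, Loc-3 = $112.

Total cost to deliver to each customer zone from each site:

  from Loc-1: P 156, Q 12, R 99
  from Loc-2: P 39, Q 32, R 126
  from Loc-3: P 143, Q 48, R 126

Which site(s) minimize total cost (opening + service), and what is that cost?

For any fixed open set, each customer zone goes to its cheapest open site; total = fixed + service.
{Loc-2}: P→Loc-2 39, Q→Loc-2 32, R→Loc-2 126. Service 197; fixed 162; total 359.
{Loc-1}: P→Loc-1 156, Q→Loc-1 12, R→Loc-1 99. Service 267; fixed 100; total 367.
{Loc-1, Loc-2}: P→Loc-2 39, Q→Loc-1 12, R→Loc-1 99. Service 150; fixed 262; total 412.
{Loc-1, Loc-2, Loc-3}: service 150 + fixed 374 = 524
No other subset beats 359.

Open Loc-2 only; minimum total cost 359.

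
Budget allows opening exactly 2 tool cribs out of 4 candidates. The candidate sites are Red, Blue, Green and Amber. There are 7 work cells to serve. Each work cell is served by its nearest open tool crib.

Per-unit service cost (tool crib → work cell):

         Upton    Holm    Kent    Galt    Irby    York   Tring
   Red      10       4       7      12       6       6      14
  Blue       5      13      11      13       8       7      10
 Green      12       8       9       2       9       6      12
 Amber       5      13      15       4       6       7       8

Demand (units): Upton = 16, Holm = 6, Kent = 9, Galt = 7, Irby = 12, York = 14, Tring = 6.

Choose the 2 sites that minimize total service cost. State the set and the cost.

Choose Red and Amber; total service cost 399.

With exactly 2 open, each work cell uses its cheapest among the chosen.
{Red, Amber}: Upton→Amber 5·16=80, Holm→Red 4·6=24, Kent→Red 7·9=63, Galt→Amber 4·7=28, Irby→Red 6·12=72, York→Red 6·14=84, Tring→Amber 8·6=48. Service cost 399.
{Green, Amber}: service cost 427
{Blue, Green}: service cost 463
Among all 6 size-2 choices, {Red, Amber} is lowest.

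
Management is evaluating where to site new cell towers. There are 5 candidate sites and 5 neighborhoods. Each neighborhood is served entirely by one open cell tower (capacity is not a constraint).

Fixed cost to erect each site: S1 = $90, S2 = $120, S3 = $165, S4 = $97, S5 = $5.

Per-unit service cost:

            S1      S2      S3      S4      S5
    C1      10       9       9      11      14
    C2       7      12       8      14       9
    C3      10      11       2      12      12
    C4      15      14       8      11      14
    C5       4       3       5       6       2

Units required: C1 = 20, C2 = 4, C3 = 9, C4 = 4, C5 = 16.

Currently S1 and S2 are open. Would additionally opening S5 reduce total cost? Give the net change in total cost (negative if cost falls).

Current service cost with {S1, S2}: 402.
Adding S5: each neighborhood re-picks its cheapest; new service cost 386, saving 16.
Extra fixed cost: 5. Net change = 5 − 16 = -11.
(Totals: 612 → 601.)

Yes — net change −11 (cost falls by 11).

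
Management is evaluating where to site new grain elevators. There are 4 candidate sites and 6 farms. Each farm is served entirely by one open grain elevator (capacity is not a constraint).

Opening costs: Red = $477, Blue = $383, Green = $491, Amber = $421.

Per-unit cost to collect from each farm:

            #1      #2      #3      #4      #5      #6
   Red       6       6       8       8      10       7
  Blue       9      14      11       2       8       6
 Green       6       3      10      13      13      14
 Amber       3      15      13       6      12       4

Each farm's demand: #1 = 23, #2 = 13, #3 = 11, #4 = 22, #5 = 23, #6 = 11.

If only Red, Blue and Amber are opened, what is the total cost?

Total cost: 1788

Each farm is assigned to its cheapest site among the open ones.
{Red, Blue, Amber}: #1→Amber 3·23=69, #2→Red 6·13=78, #3→Red 8·11=88, #4→Blue 2·22=44, #5→Blue 8·23=184, #6→Amber 4·11=44. Service 507; fixed 1281; total 1788.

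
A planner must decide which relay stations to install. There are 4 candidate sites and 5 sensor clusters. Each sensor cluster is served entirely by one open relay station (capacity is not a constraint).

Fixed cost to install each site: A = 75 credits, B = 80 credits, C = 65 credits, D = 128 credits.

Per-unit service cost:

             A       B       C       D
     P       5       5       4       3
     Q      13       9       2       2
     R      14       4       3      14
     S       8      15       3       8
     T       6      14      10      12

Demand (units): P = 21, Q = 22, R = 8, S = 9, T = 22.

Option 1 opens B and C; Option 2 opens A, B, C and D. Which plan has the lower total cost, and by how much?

Option 1: {B, C}: P→C 4·21=84, Q→C 2·22=44, R→C 3·8=24, S→C 3·9=27, T→C 10·22=220. Service 399; fixed 145; total 544.
Option 2: {A, B, C, D}: P→D 3·21=63, Q→C 2·22=44, R→C 3·8=24, S→C 3·9=27, T→A 6·22=132. Service 290; fixed 348; total 638.
Difference: |544 − 638| = 94.

Option 1 is cheaper by 94.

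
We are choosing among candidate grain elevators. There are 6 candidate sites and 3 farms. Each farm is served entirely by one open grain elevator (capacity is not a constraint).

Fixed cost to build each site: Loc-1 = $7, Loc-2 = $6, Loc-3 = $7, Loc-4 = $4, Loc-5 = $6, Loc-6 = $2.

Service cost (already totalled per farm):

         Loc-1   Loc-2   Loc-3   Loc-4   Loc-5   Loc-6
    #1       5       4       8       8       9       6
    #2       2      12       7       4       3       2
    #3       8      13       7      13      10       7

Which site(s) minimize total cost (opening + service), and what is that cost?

For any fixed open set, each farm goes to its cheapest open site; total = fixed + service.
{Loc-6}: #1→Loc-6 6, #2→Loc-6 2, #3→Loc-6 7. Service 15; fixed 2; total 17.
{Loc-2, Loc-6}: service 13 + fixed 8 = 21
{Loc-4, Loc-6}: #1→Loc-6 6, #2→Loc-6 2, #3→Loc-6 7. Service 15; fixed 6; total 21.
{Loc-1, Loc-2, Loc-3, Loc-4, Loc-5, Loc-6}: service 13 + fixed 32 = 45
No other subset beats 17.

Open Loc-6 only; minimum total cost 17.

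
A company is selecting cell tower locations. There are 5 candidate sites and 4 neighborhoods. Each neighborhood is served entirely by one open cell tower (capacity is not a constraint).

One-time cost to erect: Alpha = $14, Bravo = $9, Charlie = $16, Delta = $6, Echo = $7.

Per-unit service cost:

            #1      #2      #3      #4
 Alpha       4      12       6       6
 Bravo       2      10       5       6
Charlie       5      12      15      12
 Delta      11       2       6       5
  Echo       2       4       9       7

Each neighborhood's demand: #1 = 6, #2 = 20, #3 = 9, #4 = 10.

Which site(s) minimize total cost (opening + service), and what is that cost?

Open Bravo and Delta; minimum total cost 162.

For any fixed open set, each neighborhood goes to its cheapest open site; total = fixed + service.
{Bravo, Delta}: #1→Bravo 2·6=12, #2→Delta 2·20=40, #3→Bravo 5·9=45, #4→Delta 5·10=50. Service 147; fixed 15; total 162.
{Bravo, Delta, Echo}: service 147 + fixed 22 = 169
{Delta, Echo}: #1→Echo 2·6=12, #2→Delta 2·20=40, #3→Delta 6·9=54, #4→Delta 5·10=50. Service 156; fixed 13; total 169.
{Alpha, Bravo, Charlie, Delta, Echo}: #1→Bravo 2·6=12, #2→Delta 2·20=40, #3→Bravo 5·9=45, #4→Delta 5·10=50. Service 147; fixed 52; total 199.
No other subset beats 162.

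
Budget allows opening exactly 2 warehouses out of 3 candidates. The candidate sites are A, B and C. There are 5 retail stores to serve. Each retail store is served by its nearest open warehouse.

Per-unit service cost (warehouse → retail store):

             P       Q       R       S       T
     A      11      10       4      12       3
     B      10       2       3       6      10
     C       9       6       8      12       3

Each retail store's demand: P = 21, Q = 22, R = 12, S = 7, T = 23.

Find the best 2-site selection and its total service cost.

Choose B and C; total service cost 380.

With exactly 2 open, each retail store uses its cheapest among the chosen.
{B, C}: P→C 9·21=189, Q→B 2·22=44, R→B 3·12=36, S→B 6·7=42, T→C 3·23=69. Service cost 380.
{A, B}: service cost 401
{A, C}: service cost 522
Among all 3 size-2 choices, {B, C} is lowest.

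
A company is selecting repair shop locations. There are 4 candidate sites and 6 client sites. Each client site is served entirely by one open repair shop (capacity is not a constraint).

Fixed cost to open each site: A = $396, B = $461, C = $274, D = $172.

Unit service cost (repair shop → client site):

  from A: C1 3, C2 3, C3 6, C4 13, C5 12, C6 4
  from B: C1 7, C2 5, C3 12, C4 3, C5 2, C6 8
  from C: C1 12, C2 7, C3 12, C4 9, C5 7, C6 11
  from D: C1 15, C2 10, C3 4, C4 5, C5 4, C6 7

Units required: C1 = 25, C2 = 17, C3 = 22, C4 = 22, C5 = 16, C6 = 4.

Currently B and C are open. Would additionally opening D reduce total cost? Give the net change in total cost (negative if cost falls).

Current service cost with {B, C}: 654.
Adding D: each client site re-picks its cheapest; new service cost 474, saving 180.
Extra fixed cost: 172. Net change = 172 − 180 = -8.
(Totals: 1389 → 1381.)

Yes — net change −8 (cost falls by 8).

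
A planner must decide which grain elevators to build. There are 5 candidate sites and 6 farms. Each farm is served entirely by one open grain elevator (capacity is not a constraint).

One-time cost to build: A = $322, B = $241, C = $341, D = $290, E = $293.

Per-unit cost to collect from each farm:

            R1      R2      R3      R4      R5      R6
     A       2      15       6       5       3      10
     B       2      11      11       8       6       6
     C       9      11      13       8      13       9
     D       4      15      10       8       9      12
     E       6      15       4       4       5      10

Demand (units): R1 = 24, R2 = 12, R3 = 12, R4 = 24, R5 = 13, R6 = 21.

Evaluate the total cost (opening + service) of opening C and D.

Each farm is assigned to its cheapest site among the open ones.
{C, D}: R1→D 4·24=96, R2→C 11·12=132, R3→D 10·12=120, R4→C 8·24=192, R5→D 9·13=117, R6→C 9·21=189. Service 846; fixed 631; total 1477.

Total cost: 1477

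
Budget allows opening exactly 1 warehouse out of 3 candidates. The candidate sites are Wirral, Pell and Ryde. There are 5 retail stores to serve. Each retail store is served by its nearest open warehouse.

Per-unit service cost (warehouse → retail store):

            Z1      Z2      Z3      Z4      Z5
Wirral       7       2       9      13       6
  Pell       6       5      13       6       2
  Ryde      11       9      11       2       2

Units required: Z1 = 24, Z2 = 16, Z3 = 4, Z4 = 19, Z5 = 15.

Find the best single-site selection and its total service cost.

Choose Pell only; total service cost 420.

With exactly 1 open, each retail store uses its cheapest among the chosen.
{Pell}: Z1→Pell 6·24=144, Z2→Pell 5·16=80, Z3→Pell 13·4=52, Z4→Pell 6·19=114, Z5→Pell 2·15=30. Service cost 420.
{Ryde}: service cost 520
{Wirral}: service cost 573
Among all 3 size-1 choices, {Pell} is lowest.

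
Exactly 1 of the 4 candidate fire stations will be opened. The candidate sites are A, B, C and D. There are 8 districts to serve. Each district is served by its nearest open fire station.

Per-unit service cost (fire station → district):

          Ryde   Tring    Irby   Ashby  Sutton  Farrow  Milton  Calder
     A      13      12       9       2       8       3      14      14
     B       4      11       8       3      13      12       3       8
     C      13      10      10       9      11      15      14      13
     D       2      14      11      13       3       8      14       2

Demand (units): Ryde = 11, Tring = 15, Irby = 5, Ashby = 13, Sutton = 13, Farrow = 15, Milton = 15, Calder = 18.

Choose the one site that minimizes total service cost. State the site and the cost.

Choose B only; total service cost 826.

With exactly 1 open, each district uses its cheapest among the chosen.
{B}: Ryde→B 4·11=44, Tring→B 11·15=165, Irby→B 8·5=40, Ashby→B 3·13=39, Sutton→B 13·13=169, Farrow→B 12·15=180, Milton→B 3·15=45, Calder→B 8·18=144. Service cost 826.
{D}: service cost 861
{A}: service cost 1005
Among all 4 size-1 choices, {B} is lowest.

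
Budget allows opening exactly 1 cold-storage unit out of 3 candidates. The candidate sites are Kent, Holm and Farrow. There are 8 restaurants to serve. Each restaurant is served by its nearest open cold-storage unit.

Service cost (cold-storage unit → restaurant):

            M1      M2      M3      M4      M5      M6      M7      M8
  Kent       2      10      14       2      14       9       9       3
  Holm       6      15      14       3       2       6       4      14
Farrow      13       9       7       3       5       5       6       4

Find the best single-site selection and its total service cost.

Choose Farrow only; total service cost 52.

With exactly 1 open, each restaurant uses its cheapest among the chosen.
{Farrow}: M1→Farrow 13, M2→Farrow 9, M3→Farrow 7, M4→Farrow 3, M5→Farrow 5, M6→Farrow 5, M7→Farrow 6, M8→Farrow 4. Service cost 52.
{Kent}: service cost 63
{Holm}: service cost 64
Among all 3 size-1 choices, {Farrow} is lowest.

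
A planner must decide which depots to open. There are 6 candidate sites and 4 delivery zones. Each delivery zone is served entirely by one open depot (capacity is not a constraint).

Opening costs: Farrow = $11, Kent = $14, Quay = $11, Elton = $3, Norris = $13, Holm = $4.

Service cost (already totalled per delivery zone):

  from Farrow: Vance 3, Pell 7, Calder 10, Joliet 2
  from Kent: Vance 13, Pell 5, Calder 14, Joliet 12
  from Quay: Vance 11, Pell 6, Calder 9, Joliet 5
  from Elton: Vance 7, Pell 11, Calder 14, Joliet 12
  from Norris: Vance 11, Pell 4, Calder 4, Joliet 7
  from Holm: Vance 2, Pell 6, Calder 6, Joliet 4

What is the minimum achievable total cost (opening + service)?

For any fixed open set, each delivery zone goes to its cheapest open site; total = fixed + service.
{Holm}: Vance→Holm 2, Pell→Holm 6, Calder→Holm 6, Joliet→Holm 4. Service 18; fixed 4; total 22.
{Elton, Holm}: service 18 + fixed 7 = 25
{Farrow, Holm}: Vance→Holm 2, Pell→Holm 6, Calder→Holm 6, Joliet→Farrow 2. Service 16; fixed 15; total 31.
{Farrow, Kent, Quay, Elton, Norris, Holm}: Vance→Holm 2, Pell→Norris 4, Calder→Norris 4, Joliet→Farrow 2. Service 12; fixed 56; total 68.
No other subset beats 22.

Minimum total cost: 22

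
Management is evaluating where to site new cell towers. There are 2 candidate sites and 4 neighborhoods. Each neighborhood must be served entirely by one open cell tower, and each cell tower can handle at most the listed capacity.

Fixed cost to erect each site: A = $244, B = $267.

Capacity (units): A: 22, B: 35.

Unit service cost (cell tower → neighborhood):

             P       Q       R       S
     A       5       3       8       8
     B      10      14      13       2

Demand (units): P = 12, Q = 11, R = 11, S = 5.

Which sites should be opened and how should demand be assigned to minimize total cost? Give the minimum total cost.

Minimum total cost: 762

Open {A, B}: P→B 10·12=120, Q→A 3·11=33, R→A 8·11=88, S→B 2·5=10.
Loads: A carries 22/22, B carries 17/35. Service 251; fixed 511; total 762.
Next best feasible plan costs 817.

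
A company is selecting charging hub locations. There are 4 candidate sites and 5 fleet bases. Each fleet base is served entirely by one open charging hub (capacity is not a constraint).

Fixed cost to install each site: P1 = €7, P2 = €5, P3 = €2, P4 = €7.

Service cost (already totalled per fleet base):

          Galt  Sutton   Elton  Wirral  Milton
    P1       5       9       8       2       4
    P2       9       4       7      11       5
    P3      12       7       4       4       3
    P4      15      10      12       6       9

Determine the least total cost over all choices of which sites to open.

Minimum total cost: 30

For any fixed open set, each fleet base goes to its cheapest open site; total = fixed + service.
{P1, P3}: Galt→P1 5, Sutton→P3 7, Elton→P3 4, Wirral→P1 2, Milton→P3 3. Service 21; fixed 9; total 30.
{P2, P3}: Galt→P2 9, Sutton→P2 4, Elton→P3 4, Wirral→P3 4, Milton→P3 3. Service 24; fixed 7; total 31.
{P1, P2, P3}: service 18 + fixed 14 = 32
{P1, P2, P3, P4}: service 18 + fixed 21 = 39
No other subset beats 30.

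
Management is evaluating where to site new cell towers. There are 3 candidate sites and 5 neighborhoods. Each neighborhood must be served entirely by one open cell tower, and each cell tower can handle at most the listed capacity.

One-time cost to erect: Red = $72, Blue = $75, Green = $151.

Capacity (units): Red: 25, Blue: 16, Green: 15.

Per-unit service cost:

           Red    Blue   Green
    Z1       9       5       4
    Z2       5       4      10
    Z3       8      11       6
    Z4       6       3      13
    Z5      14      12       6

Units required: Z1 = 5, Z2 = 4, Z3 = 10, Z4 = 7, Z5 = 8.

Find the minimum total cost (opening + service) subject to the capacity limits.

Minimum total cost: 401

Open {Red, Blue}: Z1→Blue 5·5=25, Z2→Blue 4·4=16, Z3→Red 8·10=80, Z4→Blue 3·7=21, Z5→Red 14·8=112.
Loads: Red carries 18/25, Blue carries 16/16. Service 254; fixed 147; total 401.
Next best feasible plan costs 405.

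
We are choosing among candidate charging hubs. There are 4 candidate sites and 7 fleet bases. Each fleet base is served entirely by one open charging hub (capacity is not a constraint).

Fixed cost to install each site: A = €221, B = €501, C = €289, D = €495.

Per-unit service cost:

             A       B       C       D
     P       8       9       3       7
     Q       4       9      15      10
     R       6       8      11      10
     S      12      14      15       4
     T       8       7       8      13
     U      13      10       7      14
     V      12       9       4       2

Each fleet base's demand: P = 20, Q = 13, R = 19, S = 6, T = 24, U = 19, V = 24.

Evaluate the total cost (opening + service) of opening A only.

Each fleet base is assigned to its cheapest site among the open ones.
{A}: P→A 8·20=160, Q→A 4·13=52, R→A 6·19=114, S→A 12·6=72, T→A 8·24=192, U→A 13·19=247, V→A 12·24=288. Service 1125; fixed 221; total 1346.

Total cost: 1346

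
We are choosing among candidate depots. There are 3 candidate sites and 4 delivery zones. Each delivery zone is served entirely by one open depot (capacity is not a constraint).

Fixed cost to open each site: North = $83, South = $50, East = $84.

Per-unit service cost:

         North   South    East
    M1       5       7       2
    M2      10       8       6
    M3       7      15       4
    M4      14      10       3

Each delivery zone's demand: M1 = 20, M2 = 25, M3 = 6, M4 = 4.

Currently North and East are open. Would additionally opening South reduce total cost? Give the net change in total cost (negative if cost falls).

Current service cost with {North, East}: 226.
Adding South: each delivery zone re-picks its cheapest; new service cost 226, saving 0.
Extra fixed cost: 50. Net change = 50 − 0 = 50.
(Totals: 393 → 443.)

No — net change +50 (cost rises by 50).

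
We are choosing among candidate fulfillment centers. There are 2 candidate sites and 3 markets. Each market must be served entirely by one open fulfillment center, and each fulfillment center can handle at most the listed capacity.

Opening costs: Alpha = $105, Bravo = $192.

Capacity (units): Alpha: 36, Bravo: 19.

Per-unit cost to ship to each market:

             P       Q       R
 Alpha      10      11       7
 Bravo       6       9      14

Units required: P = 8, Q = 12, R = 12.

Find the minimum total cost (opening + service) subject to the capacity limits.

Open {Alpha}: P→Alpha 10·8=80, Q→Alpha 11·12=132, R→Alpha 7·12=84.
Loads: Alpha carries 32/36. Service 296; fixed 105; total 401.
Next best feasible plan costs 561.

Minimum total cost: 401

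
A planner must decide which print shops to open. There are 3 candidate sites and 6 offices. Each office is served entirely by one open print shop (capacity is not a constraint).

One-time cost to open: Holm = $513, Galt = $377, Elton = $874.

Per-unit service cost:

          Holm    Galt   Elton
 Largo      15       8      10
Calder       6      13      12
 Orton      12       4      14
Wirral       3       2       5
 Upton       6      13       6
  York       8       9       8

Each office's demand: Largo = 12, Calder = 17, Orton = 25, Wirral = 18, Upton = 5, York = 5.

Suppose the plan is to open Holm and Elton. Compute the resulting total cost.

Each office is assigned to its cheapest site among the open ones.
{Holm, Elton}: Largo→Elton 10·12=120, Calder→Holm 6·17=102, Orton→Holm 12·25=300, Wirral→Holm 3·18=54, Upton→Holm 6·5=30, York→Holm 8·5=40. Service 646; fixed 1387; total 2033.

Total cost: 2033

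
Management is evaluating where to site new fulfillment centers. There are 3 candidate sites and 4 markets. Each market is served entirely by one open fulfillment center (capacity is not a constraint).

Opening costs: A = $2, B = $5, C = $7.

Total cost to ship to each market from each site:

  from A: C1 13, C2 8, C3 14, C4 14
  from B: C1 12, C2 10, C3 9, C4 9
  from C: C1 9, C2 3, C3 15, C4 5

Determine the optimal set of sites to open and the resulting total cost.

For any fixed open set, each market goes to its cheapest open site; total = fixed + service.
{B, C}: C1→C 9, C2→C 3, C3→B 9, C4→C 5. Service 26; fixed 12; total 38.
{C}: service 32 + fixed 7 = 39
{A, B, C}: service 26 + fixed 14 = 40
{A}: service 49 + fixed 2 = 51
No other subset beats 38.

Open B and C; minimum total cost 38.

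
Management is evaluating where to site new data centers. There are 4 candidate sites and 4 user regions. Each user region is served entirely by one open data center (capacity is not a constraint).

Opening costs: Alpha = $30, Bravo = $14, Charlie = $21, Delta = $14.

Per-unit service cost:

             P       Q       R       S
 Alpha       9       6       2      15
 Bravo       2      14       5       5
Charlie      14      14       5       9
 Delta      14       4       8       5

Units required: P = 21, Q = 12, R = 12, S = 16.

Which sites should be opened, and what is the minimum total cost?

Open Alpha, Bravo and Delta; minimum total cost 252.

For any fixed open set, each user region goes to its cheapest open site; total = fixed + service.
{Alpha, Bravo, Delta}: P→Bravo 2·21=42, Q→Delta 4·12=48, R→Alpha 2·12=24, S→Bravo 5·16=80. Service 194; fixed 58; total 252.
{Bravo, Delta}: service 230 + fixed 28 = 258
{Alpha, Bravo}: service 218 + fixed 44 = 262
{Alpha, Bravo, Charlie, Delta}: service 194 + fixed 79 = 273
No other subset beats 252.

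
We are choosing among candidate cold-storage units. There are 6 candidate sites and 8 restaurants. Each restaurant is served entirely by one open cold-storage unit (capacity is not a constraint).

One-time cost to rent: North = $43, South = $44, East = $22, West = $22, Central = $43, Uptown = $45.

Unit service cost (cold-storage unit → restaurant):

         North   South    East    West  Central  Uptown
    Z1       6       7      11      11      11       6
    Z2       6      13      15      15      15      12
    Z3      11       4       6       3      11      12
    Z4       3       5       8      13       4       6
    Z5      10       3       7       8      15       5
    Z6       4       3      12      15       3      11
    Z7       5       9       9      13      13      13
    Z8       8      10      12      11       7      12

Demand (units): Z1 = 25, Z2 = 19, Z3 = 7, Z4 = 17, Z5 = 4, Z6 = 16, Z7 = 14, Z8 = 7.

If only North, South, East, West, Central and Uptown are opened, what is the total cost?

Total cost: 734

Each restaurant is assigned to its cheapest site among the open ones.
{North, South, East, West, Central, Uptown}: Z1→North 6·25=150, Z2→North 6·19=114, Z3→West 3·7=21, Z4→North 3·17=51, Z5→South 3·4=12, Z6→South 3·16=48, Z7→North 5·14=70, Z8→Central 7·7=49. Service 515; fixed 219; total 734.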